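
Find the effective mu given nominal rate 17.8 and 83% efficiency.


Effective rate = mu * efficiency = 17.8 * 0.83 = 14.77 per hour

14.77 per hour


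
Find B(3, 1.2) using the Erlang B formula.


B(N,A) = (A^N/N!) / sum(A^k/k!, k=0..N) with N=3, A=1.2 = 0.0898

0.0898


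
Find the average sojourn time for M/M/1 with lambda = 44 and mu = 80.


W = 1/(mu - lambda) = 1/(80 - 44) = 0.0278 hours

0.0278 hours


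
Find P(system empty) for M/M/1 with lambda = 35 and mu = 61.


P0 = 1 - rho = 1 - 35/61 = 0.4262

0.4262


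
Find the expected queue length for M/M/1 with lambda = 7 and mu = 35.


rho = 7/35; Lq = rho^2/(1-rho) = 0.05

0.05


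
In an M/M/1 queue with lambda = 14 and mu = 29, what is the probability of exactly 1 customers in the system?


rho = 14/29; P(n) = (1-rho)*rho^n = (1-14/29)*(14/29)^1 = 0.2497

0.2497


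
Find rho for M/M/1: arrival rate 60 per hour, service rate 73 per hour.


rho = lambda/mu = 60/73 = 0.8219

0.8219


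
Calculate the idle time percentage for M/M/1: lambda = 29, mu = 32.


Idle fraction = (1 - rho) * 100 = (1 - 29/32) * 100 = 9.4%

9.4%


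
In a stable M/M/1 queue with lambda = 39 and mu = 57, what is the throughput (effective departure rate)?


For a stable queue (lambda < mu), throughput = lambda = 39 per hour

39 per hour


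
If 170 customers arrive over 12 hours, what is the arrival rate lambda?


lambda = total arrivals / time = 170 / 12 = 14.17 per hour

14.17 per hour


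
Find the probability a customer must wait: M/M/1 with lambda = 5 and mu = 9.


P(wait) = rho = lambda/mu = 5/9 = 0.5556

0.5556


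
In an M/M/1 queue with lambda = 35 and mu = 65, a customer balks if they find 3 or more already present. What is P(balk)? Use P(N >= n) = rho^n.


P(N >= 3) = rho^3 = (35/65)^3 = 0.1561

0.1561


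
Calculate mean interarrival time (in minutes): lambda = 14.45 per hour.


Mean interarrival time = 60/lambda = 60/14.45 = 4.15 minutes

4.15 minutes


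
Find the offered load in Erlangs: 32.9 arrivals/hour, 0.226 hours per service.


Offered load a = lambda * E[S] = 32.9 * 0.226 = 7.44 Erlangs

7.44 Erlangs


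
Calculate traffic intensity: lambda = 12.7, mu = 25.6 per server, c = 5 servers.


rho = lambda / (c * mu) = 12.7 / (5 * 25.6) = 0.0992

0.0992


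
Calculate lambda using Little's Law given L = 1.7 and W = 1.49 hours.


lambda = L / W = 1.7 / 1.49 = 1.14 per hour

1.14 per hour


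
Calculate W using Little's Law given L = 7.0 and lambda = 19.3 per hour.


W = L / lambda = 7.0 / 19.3 = 0.3627 hours

0.3627 hours


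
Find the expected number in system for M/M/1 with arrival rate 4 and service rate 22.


rho = 4/22; L = rho/(1-rho) = 0.22

0.22


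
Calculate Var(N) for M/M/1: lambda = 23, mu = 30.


rho = 23/30; Var(N) = rho/(1-rho)^2 = 14.08

14.08


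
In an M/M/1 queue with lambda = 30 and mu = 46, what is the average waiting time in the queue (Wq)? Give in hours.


rho = 30/46; Wq = rho/(mu - lambda) = 0.0408 hours

0.0408 hours


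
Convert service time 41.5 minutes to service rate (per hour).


mu = 60 / avg_service_time = 60 / 41.5 = 1.45 per hour

1.45 per hour


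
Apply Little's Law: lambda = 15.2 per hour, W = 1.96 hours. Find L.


L = lambda * W = 15.2 * 1.96 = 29.79

29.79


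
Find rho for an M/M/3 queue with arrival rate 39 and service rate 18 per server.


rho = lambda/(c*mu) = 39/(3*18) = 0.7222

0.7222


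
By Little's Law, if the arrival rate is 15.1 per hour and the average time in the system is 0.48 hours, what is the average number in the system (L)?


L = lambda * W = 15.1 * 0.48 = 7.25

7.25


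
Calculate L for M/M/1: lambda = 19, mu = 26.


rho = 19/26; L = rho/(1-rho) = 2.71

2.71


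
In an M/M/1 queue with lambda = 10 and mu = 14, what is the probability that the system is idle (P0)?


P0 = 1 - rho = 1 - 10/14 = 0.2857

0.2857


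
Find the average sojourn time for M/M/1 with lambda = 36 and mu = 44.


W = 1/(mu - lambda) = 1/(44 - 36) = 0.125 hours

0.125 hours


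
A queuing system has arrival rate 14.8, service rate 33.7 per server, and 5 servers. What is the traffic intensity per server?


rho = lambda / (c * mu) = 14.8 / (5 * 33.7) = 0.0878

0.0878


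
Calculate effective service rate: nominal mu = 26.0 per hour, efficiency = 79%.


Effective rate = mu * efficiency = 26.0 * 0.79 = 20.54 per hour

20.54 per hour


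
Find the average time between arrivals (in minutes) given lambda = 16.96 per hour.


Mean interarrival time = 60/lambda = 60/16.96 = 3.54 minutes

3.54 minutes


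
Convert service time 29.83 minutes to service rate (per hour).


mu = 60 / avg_service_time = 60 / 29.83 = 2.01 per hour

2.01 per hour


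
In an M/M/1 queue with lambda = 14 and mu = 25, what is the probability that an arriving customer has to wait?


P(wait) = rho = lambda/mu = 14/25 = 0.56

0.56


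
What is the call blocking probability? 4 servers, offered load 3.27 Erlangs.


B(N,A) = (A^N/N!) / sum(A^k/k!, k=0..N) with N=4, A=3.27 = 0.2358

0.2358


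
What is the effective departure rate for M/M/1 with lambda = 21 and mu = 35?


For a stable queue (lambda < mu), throughput = lambda = 21 per hour

21 per hour


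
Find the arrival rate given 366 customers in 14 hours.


lambda = total arrivals / time = 366 / 14 = 26.14 per hour

26.14 per hour


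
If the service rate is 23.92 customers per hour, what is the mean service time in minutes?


Mean service time = 60/mu = 60/23.92 = 2.51 minutes

2.51 minutes


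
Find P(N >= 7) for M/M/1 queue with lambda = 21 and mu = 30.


P(N >= 7) = rho^7 = (21/30)^7 = 0.0824

0.0824


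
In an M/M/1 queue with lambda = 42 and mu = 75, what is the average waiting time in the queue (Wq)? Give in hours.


rho = 42/75; Wq = rho/(mu - lambda) = 0.017 hours

0.017 hours


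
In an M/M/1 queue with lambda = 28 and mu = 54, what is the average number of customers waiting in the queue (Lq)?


rho = 28/54; Lq = rho^2/(1-rho) = 0.56

0.56


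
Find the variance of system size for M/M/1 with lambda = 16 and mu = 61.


rho = 16/61; Var(N) = rho/(1-rho)^2 = 0.48

0.48


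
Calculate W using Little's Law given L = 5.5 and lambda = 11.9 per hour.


W = L / lambda = 5.5 / 11.9 = 0.4622 hours

0.4622 hours


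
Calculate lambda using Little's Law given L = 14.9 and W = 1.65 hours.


lambda = L / W = 14.9 / 1.65 = 9.03 per hour

9.03 per hour


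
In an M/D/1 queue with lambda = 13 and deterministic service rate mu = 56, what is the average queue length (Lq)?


M/D/1: Lq = rho^2 / (2*(1-rho)) where rho = 13/56; Lq = 0.04

0.04


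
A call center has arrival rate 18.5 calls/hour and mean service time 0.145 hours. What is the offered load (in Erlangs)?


Offered load a = lambda * E[S] = 18.5 * 0.145 = 2.68 Erlangs

2.68 Erlangs


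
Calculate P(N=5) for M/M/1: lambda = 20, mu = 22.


rho = 20/22; P(n) = (1-rho)*rho^n = (1-20/22)*(20/22)^5 = 0.0564

0.0564


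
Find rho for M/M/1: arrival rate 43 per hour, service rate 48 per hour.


rho = lambda/mu = 43/48 = 0.8958

0.8958


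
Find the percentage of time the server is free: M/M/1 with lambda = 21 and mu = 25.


Idle fraction = (1 - rho) * 100 = (1 - 21/25) * 100 = 16.0%

16.0%


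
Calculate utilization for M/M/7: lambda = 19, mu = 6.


rho = lambda/(c*mu) = 19/(7*6) = 0.4524

0.4524


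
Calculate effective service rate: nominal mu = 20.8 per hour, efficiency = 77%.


Effective rate = mu * efficiency = 20.8 * 0.77 = 16.02 per hour

16.02 per hour


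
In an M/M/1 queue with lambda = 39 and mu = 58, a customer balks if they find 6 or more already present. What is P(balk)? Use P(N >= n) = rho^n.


P(N >= 6) = rho^6 = (39/58)^6 = 0.0924

0.0924


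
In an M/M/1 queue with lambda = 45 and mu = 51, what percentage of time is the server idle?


Idle fraction = (1 - rho) * 100 = (1 - 45/51) * 100 = 11.8%

11.8%


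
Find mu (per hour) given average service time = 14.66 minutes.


mu = 60 / avg_service_time = 60 / 14.66 = 4.09 per hour

4.09 per hour


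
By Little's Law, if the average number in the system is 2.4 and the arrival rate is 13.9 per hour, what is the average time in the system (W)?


W = L / lambda = 2.4 / 13.9 = 0.1727 hours

0.1727 hours


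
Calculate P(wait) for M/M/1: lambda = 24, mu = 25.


P(wait) = rho = lambda/mu = 24/25 = 0.96

0.96


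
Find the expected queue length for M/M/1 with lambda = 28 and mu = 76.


rho = 28/76; Lq = rho^2/(1-rho) = 0.21

0.21


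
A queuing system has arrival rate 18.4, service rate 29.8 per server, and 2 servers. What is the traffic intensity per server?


rho = lambda / (c * mu) = 18.4 / (2 * 29.8) = 0.3087

0.3087


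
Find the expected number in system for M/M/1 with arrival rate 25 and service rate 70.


rho = 25/70; L = rho/(1-rho) = 0.56

0.56


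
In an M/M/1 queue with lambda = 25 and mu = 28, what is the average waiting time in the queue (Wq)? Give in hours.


rho = 25/28; Wq = rho/(mu - lambda) = 0.2976 hours

0.2976 hours


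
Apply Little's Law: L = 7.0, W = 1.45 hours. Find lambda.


lambda = L / W = 7.0 / 1.45 = 4.83 per hour

4.83 per hour


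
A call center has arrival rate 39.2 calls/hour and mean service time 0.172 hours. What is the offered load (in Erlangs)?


Offered load a = lambda * E[S] = 39.2 * 0.172 = 6.74 Erlangs

6.74 Erlangs


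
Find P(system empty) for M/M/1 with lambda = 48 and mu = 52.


P0 = 1 - rho = 1 - 48/52 = 0.0769

0.0769


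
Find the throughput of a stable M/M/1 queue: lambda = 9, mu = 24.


For a stable queue (lambda < mu), throughput = lambda = 9 per hour

9 per hour


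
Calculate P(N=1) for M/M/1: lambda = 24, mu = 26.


rho = 24/26; P(n) = (1-rho)*rho^n = (1-24/26)*(24/26)^1 = 0.071

0.071


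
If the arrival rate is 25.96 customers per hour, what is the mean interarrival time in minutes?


Mean interarrival time = 60/lambda = 60/25.96 = 2.31 minutes

2.31 minutes


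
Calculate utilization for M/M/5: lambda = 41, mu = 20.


rho = lambda/(c*mu) = 41/(5*20) = 0.41

0.41


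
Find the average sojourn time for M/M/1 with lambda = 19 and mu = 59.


W = 1/(mu - lambda) = 1/(59 - 19) = 0.025 hours

0.025 hours


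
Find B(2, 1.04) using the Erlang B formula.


B(N,A) = (A^N/N!) / sum(A^k/k!, k=0..N) with N=2, A=1.04 = 0.2095

0.2095


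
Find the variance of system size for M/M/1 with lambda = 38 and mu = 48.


rho = 38/48; Var(N) = rho/(1-rho)^2 = 18.24

18.24


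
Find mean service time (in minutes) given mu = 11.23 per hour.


Mean service time = 60/mu = 60/11.23 = 5.34 minutes

5.34 minutes


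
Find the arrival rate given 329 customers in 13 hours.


lambda = total arrivals / time = 329 / 13 = 25.31 per hour

25.31 per hour


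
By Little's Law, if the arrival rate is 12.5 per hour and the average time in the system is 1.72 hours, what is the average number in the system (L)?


L = lambda * W = 12.5 * 1.72 = 21.5

21.5


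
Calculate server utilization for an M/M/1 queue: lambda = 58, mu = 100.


rho = lambda/mu = 58/100 = 0.58

0.58


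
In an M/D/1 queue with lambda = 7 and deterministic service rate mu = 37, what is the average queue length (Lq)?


M/D/1: Lq = rho^2 / (2*(1-rho)) where rho = 7/37; Lq = 0.02

0.02


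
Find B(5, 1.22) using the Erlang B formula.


B(N,A) = (A^N/N!) / sum(A^k/k!, k=0..N) with N=5, A=1.22 = 0.0067

0.0067


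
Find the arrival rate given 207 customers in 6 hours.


lambda = total arrivals / time = 207 / 6 = 34.5 per hour

34.5 per hour


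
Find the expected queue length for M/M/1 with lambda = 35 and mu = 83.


rho = 35/83; Lq = rho^2/(1-rho) = 0.31

0.31


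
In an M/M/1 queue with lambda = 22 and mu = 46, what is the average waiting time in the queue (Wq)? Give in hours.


rho = 22/46; Wq = rho/(mu - lambda) = 0.0199 hours

0.0199 hours


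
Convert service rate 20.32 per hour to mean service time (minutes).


Mean service time = 60/mu = 60/20.32 = 2.95 minutes

2.95 minutes


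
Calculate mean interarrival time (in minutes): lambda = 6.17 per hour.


Mean interarrival time = 60/lambda = 60/6.17 = 9.72 minutes

9.72 minutes


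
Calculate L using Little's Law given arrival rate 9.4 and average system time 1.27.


L = lambda * W = 9.4 * 1.27 = 11.94

11.94


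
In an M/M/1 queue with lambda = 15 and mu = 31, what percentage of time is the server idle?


Idle fraction = (1 - rho) * 100 = (1 - 15/31) * 100 = 51.6%

51.6%


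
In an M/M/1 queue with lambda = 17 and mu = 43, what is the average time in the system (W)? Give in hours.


W = 1/(mu - lambda) = 1/(43 - 17) = 0.0385 hours

0.0385 hours


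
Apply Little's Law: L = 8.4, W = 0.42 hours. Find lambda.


lambda = L / W = 8.4 / 0.42 = 20.0 per hour

20.0 per hour


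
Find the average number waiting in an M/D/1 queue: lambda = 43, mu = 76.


M/D/1: Lq = rho^2 / (2*(1-rho)) where rho = 43/76; Lq = 0.37

0.37


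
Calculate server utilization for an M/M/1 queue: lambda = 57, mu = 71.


rho = lambda/mu = 57/71 = 0.8028

0.8028


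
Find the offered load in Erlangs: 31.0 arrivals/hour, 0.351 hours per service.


Offered load a = lambda * E[S] = 31.0 * 0.351 = 10.88 Erlangs

10.88 Erlangs


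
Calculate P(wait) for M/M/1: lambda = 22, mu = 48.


P(wait) = rho = lambda/mu = 22/48 = 0.4583

0.4583


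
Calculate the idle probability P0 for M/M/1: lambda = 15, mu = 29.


P0 = 1 - rho = 1 - 15/29 = 0.4828

0.4828


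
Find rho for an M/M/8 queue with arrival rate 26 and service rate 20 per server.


rho = lambda/(c*mu) = 26/(8*20) = 0.1625

0.1625


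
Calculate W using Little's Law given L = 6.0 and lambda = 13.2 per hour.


W = L / lambda = 6.0 / 13.2 = 0.4545 hours

0.4545 hours


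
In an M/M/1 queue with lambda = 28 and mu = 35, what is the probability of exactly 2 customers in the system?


rho = 28/35; P(n) = (1-rho)*rho^n = (1-28/35)*(28/35)^2 = 0.128

0.128


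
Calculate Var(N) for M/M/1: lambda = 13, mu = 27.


rho = 13/27; Var(N) = rho/(1-rho)^2 = 1.79

1.79


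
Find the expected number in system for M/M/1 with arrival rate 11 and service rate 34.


rho = 11/34; L = rho/(1-rho) = 0.48

0.48


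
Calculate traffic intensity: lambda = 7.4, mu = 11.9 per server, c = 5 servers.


rho = lambda / (c * mu) = 7.4 / (5 * 11.9) = 0.1244

0.1244


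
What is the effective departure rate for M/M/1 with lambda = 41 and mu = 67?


For a stable queue (lambda < mu), throughput = lambda = 41 per hour

41 per hour


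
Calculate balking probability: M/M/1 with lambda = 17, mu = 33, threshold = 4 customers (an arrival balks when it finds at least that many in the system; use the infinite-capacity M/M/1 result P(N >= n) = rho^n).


P(N >= 4) = rho^4 = (17/33)^4 = 0.0704

0.0704


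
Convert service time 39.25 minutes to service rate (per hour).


mu = 60 / avg_service_time = 60 / 39.25 = 1.53 per hour

1.53 per hour


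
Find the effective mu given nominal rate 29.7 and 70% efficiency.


Effective rate = mu * efficiency = 29.7 * 0.7 = 20.79 per hour

20.79 per hour


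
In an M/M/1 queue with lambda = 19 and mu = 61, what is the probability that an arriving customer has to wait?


P(wait) = rho = lambda/mu = 19/61 = 0.3115

0.3115


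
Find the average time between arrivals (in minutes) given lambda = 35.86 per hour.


Mean interarrival time = 60/lambda = 60/35.86 = 1.67 minutes

1.67 minutes


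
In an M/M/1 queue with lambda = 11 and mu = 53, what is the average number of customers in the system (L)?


rho = 11/53; L = rho/(1-rho) = 0.26

0.26


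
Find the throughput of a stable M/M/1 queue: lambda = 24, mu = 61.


For a stable queue (lambda < mu), throughput = lambda = 24 per hour

24 per hour


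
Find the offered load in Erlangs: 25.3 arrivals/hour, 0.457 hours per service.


Offered load a = lambda * E[S] = 25.3 * 0.457 = 11.56 Erlangs

11.56 Erlangs


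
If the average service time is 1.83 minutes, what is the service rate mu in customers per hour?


mu = 60 / avg_service_time = 60 / 1.83 = 32.79 per hour

32.79 per hour


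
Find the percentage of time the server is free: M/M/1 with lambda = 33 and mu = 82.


Idle fraction = (1 - rho) * 100 = (1 - 33/82) * 100 = 59.8%

59.8%


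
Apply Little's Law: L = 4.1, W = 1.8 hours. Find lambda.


lambda = L / W = 4.1 / 1.8 = 2.28 per hour

2.28 per hour


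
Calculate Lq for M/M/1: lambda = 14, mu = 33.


rho = 14/33; Lq = rho^2/(1-rho) = 0.31

0.31


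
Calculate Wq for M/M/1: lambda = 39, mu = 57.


rho = 39/57; Wq = rho/(mu - lambda) = 0.038 hours

0.038 hours


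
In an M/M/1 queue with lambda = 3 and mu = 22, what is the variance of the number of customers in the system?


rho = 3/22; Var(N) = rho/(1-rho)^2 = 0.18

0.18


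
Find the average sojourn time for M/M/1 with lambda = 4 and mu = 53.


W = 1/(mu - lambda) = 1/(53 - 4) = 0.0204 hours

0.0204 hours


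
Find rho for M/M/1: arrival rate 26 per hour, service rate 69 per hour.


rho = lambda/mu = 26/69 = 0.3768

0.3768


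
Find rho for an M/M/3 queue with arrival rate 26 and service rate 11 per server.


rho = lambda/(c*mu) = 26/(3*11) = 0.7879

0.7879


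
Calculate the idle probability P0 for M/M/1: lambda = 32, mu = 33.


P0 = 1 - rho = 1 - 32/33 = 0.0303

0.0303


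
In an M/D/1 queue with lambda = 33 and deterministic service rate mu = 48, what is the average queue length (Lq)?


M/D/1: Lq = rho^2 / (2*(1-rho)) where rho = 33/48; Lq = 0.76

0.76


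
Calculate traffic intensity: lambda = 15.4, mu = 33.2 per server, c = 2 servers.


rho = lambda / (c * mu) = 15.4 / (2 * 33.2) = 0.2319

0.2319


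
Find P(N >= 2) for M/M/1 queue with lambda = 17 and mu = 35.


P(N >= 2) = rho^2 = (17/35)^2 = 0.2359

0.2359


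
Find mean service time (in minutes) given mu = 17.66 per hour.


Mean service time = 60/mu = 60/17.66 = 3.4 minutes

3.4 minutes


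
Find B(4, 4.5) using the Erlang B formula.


B(N,A) = (A^N/N!) / sum(A^k/k!, k=0..N) with N=4, A=4.5 = 0.3567

0.3567


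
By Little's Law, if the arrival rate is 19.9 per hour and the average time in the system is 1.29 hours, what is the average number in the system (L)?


L = lambda * W = 19.9 * 1.29 = 25.67

25.67


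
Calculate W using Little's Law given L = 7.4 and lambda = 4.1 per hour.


W = L / lambda = 7.4 / 4.1 = 1.8049 hours

1.8049 hours


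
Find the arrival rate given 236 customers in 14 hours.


lambda = total arrivals / time = 236 / 14 = 16.86 per hour

16.86 per hour


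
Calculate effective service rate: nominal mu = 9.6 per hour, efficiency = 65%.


Effective rate = mu * efficiency = 9.6 * 0.65 = 6.24 per hour

6.24 per hour


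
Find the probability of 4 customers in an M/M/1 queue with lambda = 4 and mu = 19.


rho = 4/19; P(n) = (1-rho)*rho^n = (1-4/19)*(4/19)^4 = 0.0016

0.0016


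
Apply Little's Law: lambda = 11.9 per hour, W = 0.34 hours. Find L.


L = lambda * W = 11.9 * 0.34 = 4.05

4.05


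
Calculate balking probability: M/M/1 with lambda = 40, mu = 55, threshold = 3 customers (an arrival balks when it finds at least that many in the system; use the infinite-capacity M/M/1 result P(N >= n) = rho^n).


P(N >= 3) = rho^3 = (40/55)^3 = 0.3847

0.3847


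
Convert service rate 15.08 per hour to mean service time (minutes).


Mean service time = 60/mu = 60/15.08 = 3.98 minutes

3.98 minutes


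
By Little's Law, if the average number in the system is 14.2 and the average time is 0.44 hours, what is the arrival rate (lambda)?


lambda = L / W = 14.2 / 0.44 = 32.27 per hour

32.27 per hour


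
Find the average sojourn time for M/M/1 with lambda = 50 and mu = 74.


W = 1/(mu - lambda) = 1/(74 - 50) = 0.0417 hours

0.0417 hours


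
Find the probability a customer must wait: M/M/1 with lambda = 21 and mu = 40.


P(wait) = rho = lambda/mu = 21/40 = 0.525

0.525


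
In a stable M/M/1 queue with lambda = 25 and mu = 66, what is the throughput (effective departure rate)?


For a stable queue (lambda < mu), throughput = lambda = 25 per hour

25 per hour


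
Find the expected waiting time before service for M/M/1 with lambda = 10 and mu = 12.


rho = 10/12; Wq = rho/(mu - lambda) = 0.4167 hours

0.4167 hours


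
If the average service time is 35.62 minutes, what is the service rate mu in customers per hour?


mu = 60 / avg_service_time = 60 / 35.62 = 1.68 per hour

1.68 per hour


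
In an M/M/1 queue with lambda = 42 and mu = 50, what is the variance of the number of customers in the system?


rho = 42/50; Var(N) = rho/(1-rho)^2 = 32.81

32.81


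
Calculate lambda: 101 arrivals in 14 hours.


lambda = total arrivals / time = 101 / 14 = 7.21 per hour

7.21 per hour


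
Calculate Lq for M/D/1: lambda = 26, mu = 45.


M/D/1: Lq = rho^2 / (2*(1-rho)) where rho = 26/45; Lq = 0.4

0.4


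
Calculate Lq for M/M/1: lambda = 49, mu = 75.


rho = 49/75; Lq = rho^2/(1-rho) = 1.23

1.23


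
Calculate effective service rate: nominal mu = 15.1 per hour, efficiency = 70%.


Effective rate = mu * efficiency = 15.1 * 0.7 = 10.57 per hour

10.57 per hour


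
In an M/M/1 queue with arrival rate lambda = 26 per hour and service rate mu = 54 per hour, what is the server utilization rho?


rho = lambda/mu = 26/54 = 0.4815

0.4815


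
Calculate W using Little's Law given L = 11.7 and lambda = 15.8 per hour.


W = L / lambda = 11.7 / 15.8 = 0.7405 hours

0.7405 hours


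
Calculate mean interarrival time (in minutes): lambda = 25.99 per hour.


Mean interarrival time = 60/lambda = 60/25.99 = 2.31 minutes

2.31 minutes


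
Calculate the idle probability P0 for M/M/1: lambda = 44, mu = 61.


P0 = 1 - rho = 1 - 44/61 = 0.2787

0.2787


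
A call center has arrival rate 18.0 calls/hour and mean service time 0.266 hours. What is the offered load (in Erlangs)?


Offered load a = lambda * E[S] = 18.0 * 0.266 = 4.79 Erlangs

4.79 Erlangs


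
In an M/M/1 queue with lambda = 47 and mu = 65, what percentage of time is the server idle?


Idle fraction = (1 - rho) * 100 = (1 - 47/65) * 100 = 27.7%

27.7%


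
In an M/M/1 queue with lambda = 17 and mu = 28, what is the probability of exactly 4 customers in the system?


rho = 17/28; P(n) = (1-rho)*rho^n = (1-17/28)*(17/28)^4 = 0.0534

0.0534


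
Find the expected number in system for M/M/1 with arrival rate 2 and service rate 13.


rho = 2/13; L = rho/(1-rho) = 0.18

0.18


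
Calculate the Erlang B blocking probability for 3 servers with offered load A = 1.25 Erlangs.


B(N,A) = (A^N/N!) / sum(A^k/k!, k=0..N) with N=3, A=1.25 = 0.097

0.097


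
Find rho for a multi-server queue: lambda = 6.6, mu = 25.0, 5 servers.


rho = lambda / (c * mu) = 6.6 / (5 * 25.0) = 0.0528

0.0528


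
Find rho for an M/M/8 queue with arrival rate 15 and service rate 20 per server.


rho = lambda/(c*mu) = 15/(8*20) = 0.0938

0.0938


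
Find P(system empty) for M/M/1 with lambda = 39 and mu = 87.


P0 = 1 - rho = 1 - 39/87 = 0.5517

0.5517


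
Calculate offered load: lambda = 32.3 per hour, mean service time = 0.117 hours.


Offered load a = lambda * E[S] = 32.3 * 0.117 = 3.78 Erlangs

3.78 Erlangs


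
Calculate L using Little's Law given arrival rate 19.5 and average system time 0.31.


L = lambda * W = 19.5 * 0.31 = 6.05

6.05


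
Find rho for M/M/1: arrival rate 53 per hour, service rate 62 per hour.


rho = lambda/mu = 53/62 = 0.8548

0.8548


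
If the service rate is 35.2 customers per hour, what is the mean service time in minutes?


Mean service time = 60/mu = 60/35.2 = 1.7 minutes

1.7 minutes


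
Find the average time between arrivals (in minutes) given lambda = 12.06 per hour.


Mean interarrival time = 60/lambda = 60/12.06 = 4.98 minutes

4.98 minutes


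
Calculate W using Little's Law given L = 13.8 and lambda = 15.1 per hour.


W = L / lambda = 13.8 / 15.1 = 0.9139 hours

0.9139 hours


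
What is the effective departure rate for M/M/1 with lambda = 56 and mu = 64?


For a stable queue (lambda < mu), throughput = lambda = 56 per hour

56 per hour


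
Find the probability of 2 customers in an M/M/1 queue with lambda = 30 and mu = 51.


rho = 30/51; P(n) = (1-rho)*rho^n = (1-30/51)*(30/51)^2 = 0.1425

0.1425


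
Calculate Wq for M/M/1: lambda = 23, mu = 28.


rho = 23/28; Wq = rho/(mu - lambda) = 0.1643 hours

0.1643 hours


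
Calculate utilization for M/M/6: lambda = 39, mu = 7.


rho = lambda/(c*mu) = 39/(6*7) = 0.9286

0.9286


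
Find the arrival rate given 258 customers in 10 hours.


lambda = total arrivals / time = 258 / 10 = 25.8 per hour

25.8 per hour


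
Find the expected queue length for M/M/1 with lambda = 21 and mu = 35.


rho = 21/35; Lq = rho^2/(1-rho) = 0.9

0.9


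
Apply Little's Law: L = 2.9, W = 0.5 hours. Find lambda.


lambda = L / W = 2.9 / 0.5 = 5.8 per hour

5.8 per hour


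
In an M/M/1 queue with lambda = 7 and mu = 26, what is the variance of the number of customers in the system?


rho = 7/26; Var(N) = rho/(1-rho)^2 = 0.5

0.5


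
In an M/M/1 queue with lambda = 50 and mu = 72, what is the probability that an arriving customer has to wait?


P(wait) = rho = lambda/mu = 50/72 = 0.6944

0.6944


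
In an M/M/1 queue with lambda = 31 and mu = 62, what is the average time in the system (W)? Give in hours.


W = 1/(mu - lambda) = 1/(62 - 31) = 0.0323 hours

0.0323 hours


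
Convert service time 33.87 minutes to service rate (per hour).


mu = 60 / avg_service_time = 60 / 33.87 = 1.77 per hour

1.77 per hour


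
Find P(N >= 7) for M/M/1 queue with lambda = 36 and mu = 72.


P(N >= 7) = rho^7 = (36/72)^7 = 0.0078

0.0078


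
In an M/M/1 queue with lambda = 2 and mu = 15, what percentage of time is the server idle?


Idle fraction = (1 - rho) * 100 = (1 - 2/15) * 100 = 86.7%

86.7%


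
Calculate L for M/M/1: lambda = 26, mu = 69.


rho = 26/69; L = rho/(1-rho) = 0.6

0.6


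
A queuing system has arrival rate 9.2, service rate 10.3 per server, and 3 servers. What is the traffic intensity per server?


rho = lambda / (c * mu) = 9.2 / (3 * 10.3) = 0.2977

0.2977


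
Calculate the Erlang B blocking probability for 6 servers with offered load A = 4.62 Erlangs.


B(N,A) = (A^N/N!) / sum(A^k/k!, k=0..N) with N=6, A=4.62 = 0.1632

0.1632


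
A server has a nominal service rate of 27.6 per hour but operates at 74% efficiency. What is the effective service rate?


Effective rate = mu * efficiency = 27.6 * 0.74 = 20.42 per hour

20.42 per hour


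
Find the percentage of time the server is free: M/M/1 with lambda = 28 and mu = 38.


Idle fraction = (1 - rho) * 100 = (1 - 28/38) * 100 = 26.3%

26.3%


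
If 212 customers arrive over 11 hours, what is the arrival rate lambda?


lambda = total arrivals / time = 212 / 11 = 19.27 per hour

19.27 per hour


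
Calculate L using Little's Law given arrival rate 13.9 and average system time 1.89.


L = lambda * W = 13.9 * 1.89 = 26.27

26.27


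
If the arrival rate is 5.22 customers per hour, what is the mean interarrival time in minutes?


Mean interarrival time = 60/lambda = 60/5.22 = 11.49 minutes

11.49 minutes


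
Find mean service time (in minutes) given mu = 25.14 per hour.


Mean service time = 60/mu = 60/25.14 = 2.39 minutes

2.39 minutes


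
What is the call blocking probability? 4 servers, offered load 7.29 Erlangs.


B(N,A) = (A^N/N!) / sum(A^k/k!, k=0..N) with N=4, A=7.29 = 0.542

0.542


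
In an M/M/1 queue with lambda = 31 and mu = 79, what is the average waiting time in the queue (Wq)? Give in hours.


rho = 31/79; Wq = rho/(mu - lambda) = 0.0082 hours

0.0082 hours


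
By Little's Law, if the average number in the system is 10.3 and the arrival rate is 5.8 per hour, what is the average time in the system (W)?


W = L / lambda = 10.3 / 5.8 = 1.7759 hours

1.7759 hours


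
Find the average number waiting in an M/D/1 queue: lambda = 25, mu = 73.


M/D/1: Lq = rho^2 / (2*(1-rho)) where rho = 25/73; Lq = 0.09

0.09


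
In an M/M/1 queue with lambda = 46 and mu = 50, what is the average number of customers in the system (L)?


rho = 46/50; L = rho/(1-rho) = 11.5

11.5


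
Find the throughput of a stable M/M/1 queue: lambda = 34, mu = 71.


For a stable queue (lambda < mu), throughput = lambda = 34 per hour

34 per hour


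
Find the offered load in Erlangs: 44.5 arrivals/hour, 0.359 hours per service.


Offered load a = lambda * E[S] = 44.5 * 0.359 = 15.98 Erlangs

15.98 Erlangs


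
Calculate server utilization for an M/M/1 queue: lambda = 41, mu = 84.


rho = lambda/mu = 41/84 = 0.4881

0.4881


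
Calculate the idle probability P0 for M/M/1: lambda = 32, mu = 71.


P0 = 1 - rho = 1 - 32/71 = 0.5493

0.5493


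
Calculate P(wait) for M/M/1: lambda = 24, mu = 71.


P(wait) = rho = lambda/mu = 24/71 = 0.338

0.338


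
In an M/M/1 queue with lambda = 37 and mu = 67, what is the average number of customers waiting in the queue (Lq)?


rho = 37/67; Lq = rho^2/(1-rho) = 0.68

0.68


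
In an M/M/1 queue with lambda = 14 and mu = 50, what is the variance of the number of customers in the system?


rho = 14/50; Var(N) = rho/(1-rho)^2 = 0.54

0.54


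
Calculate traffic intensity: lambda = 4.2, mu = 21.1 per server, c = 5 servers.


rho = lambda / (c * mu) = 4.2 / (5 * 21.1) = 0.0398

0.0398


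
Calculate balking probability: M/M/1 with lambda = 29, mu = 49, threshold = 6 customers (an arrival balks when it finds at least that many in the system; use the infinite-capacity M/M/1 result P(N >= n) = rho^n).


P(N >= 6) = rho^6 = (29/49)^6 = 0.043

0.043


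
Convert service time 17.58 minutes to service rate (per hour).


mu = 60 / avg_service_time = 60 / 17.58 = 3.41 per hour

3.41 per hour


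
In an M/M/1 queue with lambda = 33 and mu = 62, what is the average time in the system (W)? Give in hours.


W = 1/(mu - lambda) = 1/(62 - 33) = 0.0345 hours

0.0345 hours


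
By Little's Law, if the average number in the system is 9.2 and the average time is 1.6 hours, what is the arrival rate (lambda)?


lambda = L / W = 9.2 / 1.6 = 5.75 per hour

5.75 per hour


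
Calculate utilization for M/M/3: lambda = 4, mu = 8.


rho = lambda/(c*mu) = 4/(3*8) = 0.1667

0.1667


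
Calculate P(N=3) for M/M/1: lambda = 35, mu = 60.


rho = 35/60; P(n) = (1-rho)*rho^n = (1-35/60)*(35/60)^3 = 0.0827

0.0827


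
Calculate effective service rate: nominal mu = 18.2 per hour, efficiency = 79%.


Effective rate = mu * efficiency = 18.2 * 0.79 = 14.38 per hour

14.38 per hour


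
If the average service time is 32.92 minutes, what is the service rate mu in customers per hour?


mu = 60 / avg_service_time = 60 / 32.92 = 1.82 per hour

1.82 per hour


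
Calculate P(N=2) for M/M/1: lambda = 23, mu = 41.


rho = 23/41; P(n) = (1-rho)*rho^n = (1-23/41)*(23/41)^2 = 0.1382

0.1382


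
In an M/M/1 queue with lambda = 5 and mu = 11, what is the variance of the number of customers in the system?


rho = 5/11; Var(N) = rho/(1-rho)^2 = 1.53

1.53


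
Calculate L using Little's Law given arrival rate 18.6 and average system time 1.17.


L = lambda * W = 18.6 * 1.17 = 21.76

21.76


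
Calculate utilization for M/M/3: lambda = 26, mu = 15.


rho = lambda/(c*mu) = 26/(3*15) = 0.5778

0.5778


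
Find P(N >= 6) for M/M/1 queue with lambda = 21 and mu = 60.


P(N >= 6) = rho^6 = (21/60)^6 = 0.0018

0.0018


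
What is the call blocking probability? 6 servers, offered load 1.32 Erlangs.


B(N,A) = (A^N/N!) / sum(A^k/k!, k=0..N) with N=6, A=1.32 = 0.002

0.002


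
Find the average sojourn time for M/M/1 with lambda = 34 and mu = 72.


W = 1/(mu - lambda) = 1/(72 - 34) = 0.0263 hours

0.0263 hours


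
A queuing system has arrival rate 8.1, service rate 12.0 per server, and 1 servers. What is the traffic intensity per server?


rho = lambda / (c * mu) = 8.1 / (1 * 12.0) = 0.675

0.675


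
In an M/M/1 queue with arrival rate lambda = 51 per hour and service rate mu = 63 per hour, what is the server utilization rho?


rho = lambda/mu = 51/63 = 0.8095

0.8095


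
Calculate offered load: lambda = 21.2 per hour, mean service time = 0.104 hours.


Offered load a = lambda * E[S] = 21.2 * 0.104 = 2.2 Erlangs

2.2 Erlangs


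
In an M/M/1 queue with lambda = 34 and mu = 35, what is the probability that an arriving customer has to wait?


P(wait) = rho = lambda/mu = 34/35 = 0.9714

0.9714


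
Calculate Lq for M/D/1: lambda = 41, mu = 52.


M/D/1: Lq = rho^2 / (2*(1-rho)) where rho = 41/52; Lq = 1.47

1.47


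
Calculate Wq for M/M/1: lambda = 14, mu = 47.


rho = 14/47; Wq = rho/(mu - lambda) = 0.009 hours

0.009 hours


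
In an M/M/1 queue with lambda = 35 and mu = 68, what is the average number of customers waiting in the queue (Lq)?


rho = 35/68; Lq = rho^2/(1-rho) = 0.55

0.55


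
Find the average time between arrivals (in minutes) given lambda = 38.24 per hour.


Mean interarrival time = 60/lambda = 60/38.24 = 1.57 minutes

1.57 minutes


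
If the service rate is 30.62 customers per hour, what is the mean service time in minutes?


Mean service time = 60/mu = 60/30.62 = 1.96 minutes

1.96 minutes


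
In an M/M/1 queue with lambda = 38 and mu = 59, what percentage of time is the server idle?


Idle fraction = (1 - rho) * 100 = (1 - 38/59) * 100 = 35.6%

35.6%


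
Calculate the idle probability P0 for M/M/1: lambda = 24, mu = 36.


P0 = 1 - rho = 1 - 24/36 = 0.3333

0.3333


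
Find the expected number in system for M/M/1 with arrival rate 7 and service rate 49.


rho = 7/49; L = rho/(1-rho) = 0.17

0.17


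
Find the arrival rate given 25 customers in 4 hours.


lambda = total arrivals / time = 25 / 4 = 6.25 per hour

6.25 per hour


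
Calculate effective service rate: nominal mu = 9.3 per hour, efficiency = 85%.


Effective rate = mu * efficiency = 9.3 * 0.85 = 7.91 per hour

7.91 per hour


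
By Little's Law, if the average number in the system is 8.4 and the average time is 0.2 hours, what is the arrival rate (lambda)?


lambda = L / W = 8.4 / 0.2 = 42.0 per hour

42.0 per hour


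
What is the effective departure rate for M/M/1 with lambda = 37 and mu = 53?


For a stable queue (lambda < mu), throughput = lambda = 37 per hour

37 per hour


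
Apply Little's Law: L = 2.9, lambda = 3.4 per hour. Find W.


W = L / lambda = 2.9 / 3.4 = 0.8529 hours

0.8529 hours


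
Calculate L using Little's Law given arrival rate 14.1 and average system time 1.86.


L = lambda * W = 14.1 * 1.86 = 26.23

26.23


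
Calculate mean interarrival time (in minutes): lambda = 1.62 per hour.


Mean interarrival time = 60/lambda = 60/1.62 = 37.04 minutes

37.04 minutes


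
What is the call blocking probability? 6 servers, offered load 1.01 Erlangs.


B(N,A) = (A^N/N!) / sum(A^k/k!, k=0..N) with N=6, A=1.01 = 0.0005

0.0005


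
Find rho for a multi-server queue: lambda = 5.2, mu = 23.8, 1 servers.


rho = lambda / (c * mu) = 5.2 / (1 * 23.8) = 0.2185

0.2185


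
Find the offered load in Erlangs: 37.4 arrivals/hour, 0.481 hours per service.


Offered load a = lambda * E[S] = 37.4 * 0.481 = 17.99 Erlangs

17.99 Erlangs


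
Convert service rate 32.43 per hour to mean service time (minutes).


Mean service time = 60/mu = 60/32.43 = 1.85 minutes

1.85 minutes


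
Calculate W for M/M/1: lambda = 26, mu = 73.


W = 1/(mu - lambda) = 1/(73 - 26) = 0.0213 hours

0.0213 hours


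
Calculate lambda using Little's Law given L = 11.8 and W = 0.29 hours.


lambda = L / W = 11.8 / 0.29 = 40.69 per hour

40.69 per hour


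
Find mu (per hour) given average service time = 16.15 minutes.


mu = 60 / avg_service_time = 60 / 16.15 = 3.72 per hour

3.72 per hour


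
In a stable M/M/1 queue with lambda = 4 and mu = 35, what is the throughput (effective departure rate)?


For a stable queue (lambda < mu), throughput = lambda = 4 per hour

4 per hour


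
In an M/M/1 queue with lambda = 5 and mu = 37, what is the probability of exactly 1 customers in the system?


rho = 5/37; P(n) = (1-rho)*rho^n = (1-5/37)*(5/37)^1 = 0.1169

0.1169


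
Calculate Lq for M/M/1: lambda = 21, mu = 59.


rho = 21/59; Lq = rho^2/(1-rho) = 0.2

0.2


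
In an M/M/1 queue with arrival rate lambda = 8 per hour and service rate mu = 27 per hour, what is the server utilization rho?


rho = lambda/mu = 8/27 = 0.2963

0.2963


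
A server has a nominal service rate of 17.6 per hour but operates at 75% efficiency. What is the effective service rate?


Effective rate = mu * efficiency = 17.6 * 0.75 = 13.2 per hour

13.2 per hour


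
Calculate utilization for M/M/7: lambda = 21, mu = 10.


rho = lambda/(c*mu) = 21/(7*10) = 0.3

0.3


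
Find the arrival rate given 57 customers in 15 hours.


lambda = total arrivals / time = 57 / 15 = 3.8 per hour

3.8 per hour


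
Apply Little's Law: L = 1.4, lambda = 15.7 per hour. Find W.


W = L / lambda = 1.4 / 15.7 = 0.0892 hours

0.0892 hours


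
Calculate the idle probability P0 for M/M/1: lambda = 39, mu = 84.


P0 = 1 - rho = 1 - 39/84 = 0.5357

0.5357


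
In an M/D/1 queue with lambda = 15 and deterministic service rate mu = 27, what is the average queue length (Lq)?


M/D/1: Lq = rho^2 / (2*(1-rho)) where rho = 15/27; Lq = 0.35

0.35


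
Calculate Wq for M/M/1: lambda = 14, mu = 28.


rho = 14/28; Wq = rho/(mu - lambda) = 0.0357 hours

0.0357 hours


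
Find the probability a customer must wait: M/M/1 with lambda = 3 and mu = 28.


P(wait) = rho = lambda/mu = 3/28 = 0.1071

0.1071


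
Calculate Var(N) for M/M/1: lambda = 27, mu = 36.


rho = 27/36; Var(N) = rho/(1-rho)^2 = 12.0

12.0


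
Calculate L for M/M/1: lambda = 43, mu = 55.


rho = 43/55; L = rho/(1-rho) = 3.58

3.58


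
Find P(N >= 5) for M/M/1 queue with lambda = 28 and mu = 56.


P(N >= 5) = rho^5 = (28/56)^5 = 0.0313

0.0313


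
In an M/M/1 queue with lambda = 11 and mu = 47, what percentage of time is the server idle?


Idle fraction = (1 - rho) * 100 = (1 - 11/47) * 100 = 76.6%

76.6%


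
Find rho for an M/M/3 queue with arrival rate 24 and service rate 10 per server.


rho = lambda/(c*mu) = 24/(3*10) = 0.8

0.8


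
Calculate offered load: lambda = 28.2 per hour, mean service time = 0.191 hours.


Offered load a = lambda * E[S] = 28.2 * 0.191 = 5.39 Erlangs

5.39 Erlangs


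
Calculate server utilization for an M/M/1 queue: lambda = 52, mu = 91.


rho = lambda/mu = 52/91 = 0.5714

0.5714


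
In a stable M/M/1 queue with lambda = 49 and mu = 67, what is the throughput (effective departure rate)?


For a stable queue (lambda < mu), throughput = lambda = 49 per hour

49 per hour


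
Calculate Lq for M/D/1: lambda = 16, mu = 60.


M/D/1: Lq = rho^2 / (2*(1-rho)) where rho = 16/60; Lq = 0.05

0.05
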